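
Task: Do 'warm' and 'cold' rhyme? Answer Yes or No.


Rime (stressed vowel + following sounds) of 'warm': -arm = /ɔːrm/
Rime of 'cold': -old = /oʊld/
/ɔːrm/ and /oʊld/ are different ending sounds, so the words do not rhyme.

No


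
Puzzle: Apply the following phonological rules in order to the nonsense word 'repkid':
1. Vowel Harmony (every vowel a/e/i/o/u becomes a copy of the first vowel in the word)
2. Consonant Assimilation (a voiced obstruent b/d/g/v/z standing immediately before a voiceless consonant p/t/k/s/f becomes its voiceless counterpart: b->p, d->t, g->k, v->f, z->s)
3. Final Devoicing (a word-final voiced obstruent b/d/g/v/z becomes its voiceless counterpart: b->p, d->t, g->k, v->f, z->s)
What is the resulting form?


Starting form: 'repkid'
Rule 1: Vowel Harmony: all vowels become 'e' (matching first vowel). 'repkid' -> 'repked'
Rule 2: Consonant Assimilation: no voiced obstruent (b/d/g/v/z) stands immediately before a voiceless consonant (p/t/k/s/f). No change.
Rule 3: Final Devoicing: word-final voiced obstruent 'd' becomes voiceless 't'. 'repked' -> 'repket'
Final form: 'repket'

repket


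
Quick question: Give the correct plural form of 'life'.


Apply rule: Change -fe to -ves. 'life' becomes 'lives'.

lives


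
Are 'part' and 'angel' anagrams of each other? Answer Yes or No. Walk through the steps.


Sorted letters of 'part': 'aprt'
Sorted letters of 'angel': 'aegln'
They do not match.

No


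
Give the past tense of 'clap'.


Apply rule: Double final consonant and add -ed. 'clap' becomes 'clapped'.

clapped


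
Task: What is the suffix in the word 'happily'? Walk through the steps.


The word 'happily' = 'happy' (root) + '-ly' (suffix). The suffix is '-ly'.

ly


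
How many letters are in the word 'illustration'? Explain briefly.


Spell out 'illustration' and number each letter: i(1), l(2), l(3), u(4), s(5), t(6), r(7), a(8), t(9), i(10), o(11), n(12). Total: 12 letters.

12


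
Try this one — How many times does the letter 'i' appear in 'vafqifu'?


Letter 'i' in 'vafqifu': found at position(s) 5 = 1 occurrence(s).

1


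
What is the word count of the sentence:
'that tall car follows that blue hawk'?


Split into words: that | tall | car | follows | that | blue | hawk = 7 words.

7


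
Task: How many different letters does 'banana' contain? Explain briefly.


Unique letters in 'banana': {a, b, n} = 3 distinct letters.

3


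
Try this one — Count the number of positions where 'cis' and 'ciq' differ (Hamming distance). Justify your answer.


Alignment:
Position 1: 'c' vs 'c' = match
Position 2: 'i' vs 'i' = match
Position 3: 's' vs 'q' = DIFFER
Total differences: 1

1


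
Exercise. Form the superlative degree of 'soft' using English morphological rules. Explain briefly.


Apply superlative formation (add -est): 'soft' -> 'softest'.

softest


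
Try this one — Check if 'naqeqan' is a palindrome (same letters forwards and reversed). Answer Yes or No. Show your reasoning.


Forward: 'naqeqan'
Reversed: 'naqeqan'
They are identical.

Yes


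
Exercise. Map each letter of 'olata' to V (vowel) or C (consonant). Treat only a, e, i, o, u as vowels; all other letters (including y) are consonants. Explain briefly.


Letter mapping: o = V, l = C, a = V, t = C, a = V.

VCVCV


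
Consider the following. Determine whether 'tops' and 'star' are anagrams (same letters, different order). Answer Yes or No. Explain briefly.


Sorted letters of 'tops': 'opst'
Sorted letters of 'star': 'arst'
They do not match.

No


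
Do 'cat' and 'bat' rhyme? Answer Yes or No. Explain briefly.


Rime (stressed vowel + following sounds) of 'cat': -at = /æt/
Rime of 'bat': -at = /æt/
/æt/ and /æt/ are the same ending sound, so the words rhyme.

Yes


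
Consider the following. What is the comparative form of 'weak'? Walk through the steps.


Apply comparative formation (add -er): 'weak' -> 'weaker'.

weaker


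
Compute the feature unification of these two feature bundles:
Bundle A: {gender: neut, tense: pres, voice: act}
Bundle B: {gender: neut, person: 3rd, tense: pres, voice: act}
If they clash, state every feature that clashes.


Compare features:
gender: A=neut vs B=neut -> unified: neut
person: A=_ vs B=3rd -> unified: 3rd
tense: A=pres vs B=pres -> unified: pres
voice: A=act vs B=act -> unified: act
No clashes found.

Unified: {gender: neut, person: 3rd, tense: pres, voice: act}


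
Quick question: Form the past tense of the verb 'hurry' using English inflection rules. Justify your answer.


Apply rule: Change -y to -ied. 'hurry' becomes 'hurried'.

hurried


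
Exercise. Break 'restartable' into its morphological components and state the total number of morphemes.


Step 1: Identify prefix: 're' (meaning: again)
Step 2: Identify root: 'start'
Step 3: Identify suffix(es): 'able'
Decomposition: re- (prefix: again) + start (root) + -able (suffix: capable of)
Total morphemes: 3

3 morphemes (re- (prefix: again) + start (root) + -able (suffix: capable of))


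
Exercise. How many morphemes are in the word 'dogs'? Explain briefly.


Decomposition: dog (root) + -s (plural) = 2 morpheme(s)

2 morphemes


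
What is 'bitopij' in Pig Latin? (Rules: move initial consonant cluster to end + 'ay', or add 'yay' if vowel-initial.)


'bitopij': move consonant cluster 'b' to end and add 'ay': 'itopijbay'.

itopijbay


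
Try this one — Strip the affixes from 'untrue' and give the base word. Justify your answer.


Remove prefix 'un' from 'untrue' to get root 'true'.

true


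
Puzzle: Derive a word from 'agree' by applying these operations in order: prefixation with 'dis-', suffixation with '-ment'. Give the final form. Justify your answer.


Step 1: Add prefix 'dis-' to 'agree' = 'disagree'
Step 2: Add suffix '-ment' to 'disagree' = 'disagreement'

disagreement


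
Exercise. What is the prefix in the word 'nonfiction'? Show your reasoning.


The word 'nonfiction' = 'non' (prefix) + 'fiction' (root). The prefix is 'non'.

non


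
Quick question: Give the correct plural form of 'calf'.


Apply rule: Change -f to -ves. 'calf' becomes 'calves'.

calves


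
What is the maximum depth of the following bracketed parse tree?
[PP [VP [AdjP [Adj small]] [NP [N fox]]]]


Count bracket nesting levels:
'[' at pos 0: depth = 1
'[' at pos 4: depth = 2
'[' at pos 8: depth = 3
'[' at pos 14: depth = 4
'[' at pos 27: depth = 3
'[' at pos 31: depth = 4
Maximum depth reached: 4

4


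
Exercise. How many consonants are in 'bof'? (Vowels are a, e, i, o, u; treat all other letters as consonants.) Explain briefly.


Consonants in 'bof': b, f = 2 consonants.

2


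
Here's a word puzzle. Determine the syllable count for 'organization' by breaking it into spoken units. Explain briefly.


Break 'organization' into syllables: or-gan-i-za-tion -> or | gan | i | za | tion = 5 syllables

5 syllables


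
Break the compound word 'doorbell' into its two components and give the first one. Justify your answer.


Split 'doorbell' into 'door' + 'bell'. The first part is 'door'.

door


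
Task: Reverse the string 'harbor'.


Reverse 'harbor' character by character: 'robrah'.

robrah


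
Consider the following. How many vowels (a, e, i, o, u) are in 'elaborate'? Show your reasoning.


Vowels in 'elaborate': e, a, o, a, e = 5 vowels.

5


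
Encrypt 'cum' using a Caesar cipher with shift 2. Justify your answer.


Shift each letter by 2: c -> e, u -> w, m -> o. Result: 'ewo'.

ewo


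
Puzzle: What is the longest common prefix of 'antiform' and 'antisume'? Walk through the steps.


Compare from the start: 4 characters match: 'anti'. Mismatch at position 5: 'f' vs 's'.

anti


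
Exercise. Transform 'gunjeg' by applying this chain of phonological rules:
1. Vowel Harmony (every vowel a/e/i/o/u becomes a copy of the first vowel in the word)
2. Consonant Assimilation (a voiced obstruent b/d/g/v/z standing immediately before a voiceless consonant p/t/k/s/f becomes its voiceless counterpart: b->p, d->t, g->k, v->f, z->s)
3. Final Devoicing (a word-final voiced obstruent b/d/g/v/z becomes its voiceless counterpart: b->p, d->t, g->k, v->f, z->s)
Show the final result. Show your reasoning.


Starting form: 'gunjeg'
Rule 1: Vowel Harmony: all vowels become 'u' (matching first vowel). 'gunjeg' -> 'gunjug'
Rule 2: Consonant Assimilation: no voiced obstruent (b/d/g/v/z) stands immediately before a voiceless consonant (p/t/k/s/f). No change.
Rule 3: Final Devoicing: word-final voiced obstruent 'g' becomes voiceless 'k'. 'gunjug' -> 'gunjuk'
Final form: 'gunjuk'

gunjuk


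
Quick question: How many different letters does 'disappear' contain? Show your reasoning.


Unique letters in 'disappear': {a, d, e, i, p, r, s} = 7 distinct letters.

7


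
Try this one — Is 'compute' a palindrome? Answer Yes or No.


Forward: 'compute'
Reversed: 'etupmoc'
They differ.

No


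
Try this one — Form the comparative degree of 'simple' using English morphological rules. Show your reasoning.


Apply comparative formation (ends in e: add -r): 'simple' -> 'simpler'.

simpler


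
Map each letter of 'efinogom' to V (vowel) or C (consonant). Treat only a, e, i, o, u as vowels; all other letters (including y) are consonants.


Letter mapping: e = V, f = C, i = V, n = C, o = V, g = C, o = V, m = C.

VCVCVCVC


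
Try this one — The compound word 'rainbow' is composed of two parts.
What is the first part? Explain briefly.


Split 'rainbow' into 'rain' + 'bow'. The first part is 'rain'.

rain


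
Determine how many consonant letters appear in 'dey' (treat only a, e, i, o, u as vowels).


Consonants in 'dey': d, y = 2 consonants.

2


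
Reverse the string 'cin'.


Reverse 'cin' character by character: 'nic'.

nic


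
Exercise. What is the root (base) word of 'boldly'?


Remove suffix '-ly' from 'boldly' to get root 'bold'.

bold


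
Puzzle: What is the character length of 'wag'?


Spell out 'wag' and number each letter: w(1), a(2), g(3). Total: 3 letters.

3


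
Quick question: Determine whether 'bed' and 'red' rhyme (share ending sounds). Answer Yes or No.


Rime (stressed vowel + following sounds) of 'bed': -ed = /ɛd/
Rime of 'red': -ed = /ɛd/
/ɛd/ and /ɛd/ are the same ending sound, so the words rhyme.

Yes


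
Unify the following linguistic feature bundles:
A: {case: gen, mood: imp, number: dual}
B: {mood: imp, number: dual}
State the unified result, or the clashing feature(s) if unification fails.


Compare features:
case: A=gen vs B=_ -> unified: gen
mood: A=imp vs B=imp -> unified: imp
number: A=dual vs B=dual -> unified: dual
No clashes found.

Unified: {case: gen, mood: imp, number: dual}


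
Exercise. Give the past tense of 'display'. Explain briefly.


Apply rule: Add -ed. 'display' becomes 'displayed'.

displayed


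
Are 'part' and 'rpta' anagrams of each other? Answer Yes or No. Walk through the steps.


Sorted letters of 'part': 'aprt'
Sorted letters of 'rpta': 'aprt'
They match.

Yes


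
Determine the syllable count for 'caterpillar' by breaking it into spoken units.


Break 'caterpillar' into syllables: cat-er-pil-lar -> cat | er | pil | lar = 4 syllables

4 syllables


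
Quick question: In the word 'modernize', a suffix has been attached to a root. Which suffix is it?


The word 'modernize' = 'modern' (root) + '-ize' (suffix). The suffix is '-ize'.

ize


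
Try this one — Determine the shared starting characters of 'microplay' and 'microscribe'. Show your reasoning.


Compare from the start: 5 characters match: 'micro'. Mismatch at position 6: 'p' vs 's'.

micro


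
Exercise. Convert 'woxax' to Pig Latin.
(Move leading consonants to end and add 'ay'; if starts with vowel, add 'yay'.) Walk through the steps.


'woxax': move consonant cluster 'w' to end and add 'ay': 'oxaxway'.

oxaxway


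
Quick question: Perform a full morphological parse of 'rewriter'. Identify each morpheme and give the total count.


Step 1: Identify prefix: 're' (meaning: again)
Step 2: Identify root: 'write'
Step 3: Identify suffix(es): 'er'
Decomposition: re- (prefix: again) + write (root) + -er (suffix: one who)
Total morphemes: 3

3 morphemes (re- (prefix: again) + write (root) + -er (suffix: one who))


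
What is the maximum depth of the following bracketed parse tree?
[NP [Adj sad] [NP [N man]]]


Count bracket nesting levels:
'[' at pos 0: depth = 1
'[' at pos 4: depth = 2
'[' at pos 14: depth = 2
'[' at pos 18: depth = 3
Maximum depth reached: 3

3


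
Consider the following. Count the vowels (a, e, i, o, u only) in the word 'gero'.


Vowels in 'gero': e, o = 2 vowels.

2


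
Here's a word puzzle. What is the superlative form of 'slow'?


Apply superlative formation (add -est): 'slow' -> 'slowest'.

slowest


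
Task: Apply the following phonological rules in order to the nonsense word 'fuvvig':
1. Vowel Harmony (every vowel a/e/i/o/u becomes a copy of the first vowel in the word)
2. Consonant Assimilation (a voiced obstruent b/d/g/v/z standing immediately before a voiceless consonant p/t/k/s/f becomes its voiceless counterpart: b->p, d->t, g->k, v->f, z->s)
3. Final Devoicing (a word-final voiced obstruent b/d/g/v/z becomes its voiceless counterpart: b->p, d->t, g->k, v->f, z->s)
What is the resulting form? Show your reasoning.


Starting form: 'fuvvig'
Rule 1: Vowel Harmony: all vowels become 'u' (matching first vowel). 'fuvvig' -> 'fuvvug'
Rule 2: Consonant Assimilation: no voiced obstruent (b/d/g/v/z) stands immediately before a voiceless consonant (p/t/k/s/f). No change.
Rule 3: Final Devoicing: word-final voiced obstruent 'g' becomes voiceless 'k'. 'fuvvug' -> 'fuvvuk'
Final form: 'fuvvuk'

fuvvuk


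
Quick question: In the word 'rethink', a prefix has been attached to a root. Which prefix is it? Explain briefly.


The word 'rethink' = 're' (prefix) + 'think' (root). The prefix is 're'.

re


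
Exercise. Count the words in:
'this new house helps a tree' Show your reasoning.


Split into words: this | new | house | helps | a | tree = 6 words.

6


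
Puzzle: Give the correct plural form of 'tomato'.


Apply rule: Add -es (consonant + o). 'tomato' becomes 'tomatoes'.

tomatoes


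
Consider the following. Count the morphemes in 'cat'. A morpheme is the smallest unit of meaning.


Decomposition: cat (free morpheme) = 1 morpheme(s)

1 morphemes


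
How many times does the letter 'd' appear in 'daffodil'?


Letter 'd' in 'daffodil': found at position(s) 1, 6 = 2 occurrence(s).

2


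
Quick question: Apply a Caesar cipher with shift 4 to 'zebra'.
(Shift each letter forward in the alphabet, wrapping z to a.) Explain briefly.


Shift each letter by 4: z -> d, e -> i, b -> f, r -> v, a -> e. Result: 'difve'.

difve


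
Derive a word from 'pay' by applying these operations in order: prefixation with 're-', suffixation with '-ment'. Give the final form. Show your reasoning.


Step 1: Add prefix 're-' to 'pay' = 'repay'
Step 2: Add suffix '-ment' to 'repay' = 'repayment'

repayment


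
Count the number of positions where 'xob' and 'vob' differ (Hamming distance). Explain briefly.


Alignment:
Position 1: 'x' vs 'v' = DIFFER
Position 2: 'o' vs 'o' = match
Position 3: 'b' vs 'b' = match
Total differences: 1

1


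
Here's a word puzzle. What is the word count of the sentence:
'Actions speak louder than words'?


Split into words: Actions | speak | louder | than | words = 5 words.

5


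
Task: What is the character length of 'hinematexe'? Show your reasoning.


Spell out 'hinematexe' and number each letter: h(1), i(2), n(3), e(4), m(5), a(6), t(7), e(8), x(9), e(10). Total: 10 letters.

10


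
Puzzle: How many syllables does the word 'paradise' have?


Break 'paradise' into syllables: par-a-dise -> par | a | dise = 3 syllables

3 syllables


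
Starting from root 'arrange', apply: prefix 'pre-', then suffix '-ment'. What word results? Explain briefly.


Step 1: Add prefix 'pre-' to 'arrange' = 'prearrange'
Step 2: Add suffix '-ment' to 'prearrange' = 'prearrangement'

prearrangement


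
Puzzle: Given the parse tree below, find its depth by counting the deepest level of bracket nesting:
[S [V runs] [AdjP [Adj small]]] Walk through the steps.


Count bracket nesting levels:
'[' at pos 0: depth = 1
'[' at pos 3: depth = 2
'[' at pos 12: depth = 2
'[' at pos 18: depth = 3
Maximum depth reached: 3

3


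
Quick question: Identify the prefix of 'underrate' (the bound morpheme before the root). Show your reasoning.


The word 'underrate' = 'under' (prefix) + 'rate' (root). The prefix is 'under'.

under


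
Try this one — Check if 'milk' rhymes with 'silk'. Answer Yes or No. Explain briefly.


Rime (stressed vowel + following sounds) of 'milk': -ilk = /ɪlk/
Rime of 'silk': -ilk = /ɪlk/
/ɪlk/ and /ɪlk/ are the same ending sound, so the words rhyme.

Yes


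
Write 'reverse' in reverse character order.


Reverse 'reverse' character by character: 'esrever'.

esrever


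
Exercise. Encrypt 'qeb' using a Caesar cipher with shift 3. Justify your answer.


Shift each letter by 3: q -> t, e -> h, b -> e. Result: 'the'.

the


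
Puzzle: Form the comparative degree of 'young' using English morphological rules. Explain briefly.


Apply comparative formation (add -er): 'young' -> 'younger'.

younger


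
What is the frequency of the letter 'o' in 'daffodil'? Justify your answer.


Letter 'o' in 'daffodil': found at position(s) 5 = 1 occurrence(s).

1


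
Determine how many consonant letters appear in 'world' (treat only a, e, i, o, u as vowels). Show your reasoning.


Consonants in 'world': w, r, l, d = 4 consonants.

4


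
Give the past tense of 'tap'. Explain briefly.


Apply rule: Double final consonant and add -ed. 'tap' becomes 'tapped'.

tapped


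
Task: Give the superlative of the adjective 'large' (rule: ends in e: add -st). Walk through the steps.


Apply superlative formation (ends in e: add -st): 'large' -> 'largest'.

largest


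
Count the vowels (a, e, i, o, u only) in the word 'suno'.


Vowels in 'suno': u, o = 2 vowels.

2


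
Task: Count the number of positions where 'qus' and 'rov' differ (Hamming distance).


Alignment:
Position 1: 'q' vs 'r' = DIFFER
Position 2: 'u' vs 'o' = DIFFER
Position 3: 's' vs 'v' = DIFFER
Total differences: 3

3


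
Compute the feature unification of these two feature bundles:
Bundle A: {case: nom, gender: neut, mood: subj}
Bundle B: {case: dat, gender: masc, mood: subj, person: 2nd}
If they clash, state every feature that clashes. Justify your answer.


Compare features:
case: A=nom vs B=dat -> CLASH
gender: A=neut vs B=masc -> CLASH
mood: A=subj vs B=subj -> unified: subj
person: A=_ vs B=2nd -> unified: 2nd
Clashes detected on features 'case' (nom vs dat) and 'gender' (neut vs masc); unification fails.

CLASH on 'case' (nom vs dat) and 'gender' (neut vs masc)


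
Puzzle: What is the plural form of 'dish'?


Apply rule: Add -es (sibilant/fricative ending). 'dish' becomes 'dishes'.

dishes


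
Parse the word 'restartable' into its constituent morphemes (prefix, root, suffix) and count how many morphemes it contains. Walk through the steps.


Step 1: Identify prefix: 're' (meaning: again)
Step 2: Identify root: 'start'
Step 3: Identify suffix(es): 'able'
Decomposition: re- (prefix: again) + start (root) + -able (suffix: capable of)
Total morphemes: 3

3 morphemes (re- (prefix: again) + start (root) + -able (suffix: capable of))


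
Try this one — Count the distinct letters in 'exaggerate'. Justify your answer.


Unique letters in 'exaggerate': {a, e, g, r, t, x} = 6 distinct letters.

6


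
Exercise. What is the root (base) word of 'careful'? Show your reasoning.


Remove suffix '-ful' from 'careful' to get root 'care'.

care


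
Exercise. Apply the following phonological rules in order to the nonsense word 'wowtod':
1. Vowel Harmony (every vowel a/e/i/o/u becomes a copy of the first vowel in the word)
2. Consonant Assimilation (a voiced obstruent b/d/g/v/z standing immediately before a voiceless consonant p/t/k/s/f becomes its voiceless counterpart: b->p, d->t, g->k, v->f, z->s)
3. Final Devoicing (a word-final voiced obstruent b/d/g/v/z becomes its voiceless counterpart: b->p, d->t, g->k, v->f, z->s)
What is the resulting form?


Starting form: 'wowtod'
Rule 1: Vowel Harmony: all vowels already match. No change.
Rule 2: Consonant Assimilation: no voiced obstruent (b/d/g/v/z) stands immediately before a voiceless consonant (p/t/k/s/f). No change.
Rule 3: Final Devoicing: word-final voiced obstruent 'd' becomes voiceless 't'. 'wowtod' -> 'wowtot'
Final form: 'wowtot'

wowtot


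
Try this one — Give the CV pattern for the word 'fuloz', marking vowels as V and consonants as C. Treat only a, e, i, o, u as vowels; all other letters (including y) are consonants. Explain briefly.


Letter mapping: f = C, u = V, l = C, o = V, z = C.

CVCVC


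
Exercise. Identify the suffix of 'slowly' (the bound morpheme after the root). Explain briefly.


The word 'slowly' = 'slow' (root) + '-ly' (suffix). The suffix is '-ly'.

ly


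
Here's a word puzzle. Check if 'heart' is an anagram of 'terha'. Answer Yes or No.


Sorted letters of 'heart': 'aehrt'
Sorted letters of 'terha': 'aehrt'
They match.

Yes


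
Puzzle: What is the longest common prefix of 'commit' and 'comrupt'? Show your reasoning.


Compare from the start: 3 characters match: 'com'. Mismatch at position 4: 'm' vs 'r'.

com


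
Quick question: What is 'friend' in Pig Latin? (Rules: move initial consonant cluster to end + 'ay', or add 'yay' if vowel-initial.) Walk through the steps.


'friend': move consonant cluster 'fr' to end and add 'ay': 'iendfray'.

iendfray


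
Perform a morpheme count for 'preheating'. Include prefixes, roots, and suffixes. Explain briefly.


Decomposition: pre- (prefix) + heat (root) + -ing (suffix) = 3 morpheme(s)

3 morphemes


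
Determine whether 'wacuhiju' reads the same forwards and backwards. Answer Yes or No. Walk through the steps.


Forward: 'wacuhiju'
Reversed: 'ujihucaw'
They differ.

No


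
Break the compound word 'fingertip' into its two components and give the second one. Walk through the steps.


Split 'fingertip' into 'finger' + 'tip'. The second part is 'tip'.

tip


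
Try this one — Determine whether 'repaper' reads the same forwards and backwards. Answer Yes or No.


Forward: 'repaper'
Reversed: 'repaper'
They are identical.

Yes


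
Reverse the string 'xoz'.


Reverse 'xoz' character by character: 'zox'.

zox


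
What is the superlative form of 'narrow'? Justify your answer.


Apply superlative formation (add -est): 'narrow' -> 'narrowest'.

narrowest


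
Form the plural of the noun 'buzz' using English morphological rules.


Apply rule: Add -es (sibilant/fricative ending). 'buzz' becomes 'buzzes'.

buzzes


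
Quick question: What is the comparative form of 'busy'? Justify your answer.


Apply comparative formation (consonant + y: change y to i, add -er): 'busy' -> 'busier'.

busier


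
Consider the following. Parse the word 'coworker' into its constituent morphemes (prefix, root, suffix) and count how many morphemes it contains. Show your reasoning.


Step 1: Identify prefix: 'co' (meaning: together)
Step 2: Identify root: 'work'
Step 3: Identify suffix(es): 'er'
Decomposition: co- (prefix: together) + work (root) + -er (suffix: one who)
Total morphemes: 3

3 morphemes (co- (prefix: together) + work (root) + -er (suffix: one who))


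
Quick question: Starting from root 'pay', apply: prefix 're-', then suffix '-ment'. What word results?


Step 1: Add prefix 're-' to 'pay' = 'repay'
Step 2: Add suffix '-ment' to 'repay' = 'repayment'

repayment


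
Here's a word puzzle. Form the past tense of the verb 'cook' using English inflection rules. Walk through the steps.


Apply rule: Add -ed. 'cook' becomes 'cooked'.

cooked


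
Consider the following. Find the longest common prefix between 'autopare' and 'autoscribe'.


Compare from the start: 4 characters match: 'auto'. Mismatch at position 5: 'p' vs 's'.

auto


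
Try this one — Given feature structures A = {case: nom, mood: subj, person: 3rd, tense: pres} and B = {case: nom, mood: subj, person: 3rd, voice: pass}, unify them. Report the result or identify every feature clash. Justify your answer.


Compare features:
case: A=nom vs B=nom -> unified: nom
mood: A=subj vs B=subj -> unified: subj
person: A=3rd vs B=3rd -> unified: 3rd
tense: A=pres vs B=_ -> unified: pres
voice: A=_ vs B=pass -> unified: pass
No clashes found.

Unified: {case: nom, mood: subj, person: 3rd, tense: pres, voice: pass}


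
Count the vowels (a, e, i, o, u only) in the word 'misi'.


Vowels in 'misi': i, i = 2 vowels.

2


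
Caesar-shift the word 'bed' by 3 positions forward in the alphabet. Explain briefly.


Shift each letter by 3: b -> e, e -> h, d -> g. Result: 'ehg'.

ehg


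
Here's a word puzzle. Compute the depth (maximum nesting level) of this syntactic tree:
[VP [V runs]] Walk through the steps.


Count bracket nesting levels:
'[' at pos 0: depth = 1
'[' at pos 4: depth = 2
Maximum depth reached: 2

2


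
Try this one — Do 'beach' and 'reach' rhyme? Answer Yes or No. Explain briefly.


Rime (stressed vowel + following sounds) of 'beach': -each = /iːtʃ/
Rime of 'reach': -each = /iːtʃ/
/iːtʃ/ and /iːtʃ/ are the same ending sound, so the words rhyme.

Yes


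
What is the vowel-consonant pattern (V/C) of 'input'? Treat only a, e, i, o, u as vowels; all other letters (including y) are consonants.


Letter mapping: i = V, n = C, p = C, u = V, t = C.

VCCVC


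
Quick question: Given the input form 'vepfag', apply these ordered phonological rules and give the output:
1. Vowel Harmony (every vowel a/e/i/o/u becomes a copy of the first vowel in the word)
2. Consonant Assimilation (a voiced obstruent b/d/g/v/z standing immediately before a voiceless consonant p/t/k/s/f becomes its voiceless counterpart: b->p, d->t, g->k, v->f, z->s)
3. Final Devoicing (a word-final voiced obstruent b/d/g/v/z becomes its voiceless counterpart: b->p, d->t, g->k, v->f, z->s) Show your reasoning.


Starting form: 'vepfag'
Rule 1: Vowel Harmony: all vowels become 'e' (matching first vowel). 'vepfag' -> 'vepfeg'
Rule 2: Consonant Assimilation: no voiced obstruent (b/d/g/v/z) stands immediately before a voiceless consonant (p/t/k/s/f). No change.
Rule 3: Final Devoicing: word-final voiced obstruent 'g' becomes voiceless 'k'. 'vepfeg' -> 'vepfek'
Final form: 'vepfek'

vepfek


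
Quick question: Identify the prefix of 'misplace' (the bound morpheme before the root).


The word 'misplace' = 'mis' (prefix) + 'place' (root). The prefix is 'mis'.

mis


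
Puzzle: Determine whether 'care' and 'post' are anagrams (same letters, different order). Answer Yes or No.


Sorted letters of 'care': 'acer'
Sorted letters of 'post': 'opst'
They do not match.

No


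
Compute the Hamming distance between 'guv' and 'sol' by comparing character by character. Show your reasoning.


Alignment:
Position 1: 'g' vs 's' = DIFFER
Position 2: 'u' vs 'o' = DIFFER
Position 3: 'v' vs 'l' = DIFFER
Total differences: 3

3


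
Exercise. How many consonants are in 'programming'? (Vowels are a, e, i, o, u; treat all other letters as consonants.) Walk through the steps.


Consonants in 'programming': p, r, g, r, m, m, n, g = 8 consonants.

8


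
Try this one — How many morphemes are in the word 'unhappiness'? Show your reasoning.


Decomposition: un- (prefix) + happy (root) + -ness (suffix) = 3 morpheme(s)

3 morphemes


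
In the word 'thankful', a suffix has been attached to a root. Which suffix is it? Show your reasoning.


The word 'thankful' = 'thank' (root) + '-ful' (suffix). The suffix is '-ful'.

ful


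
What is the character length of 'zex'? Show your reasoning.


Spell out 'zex' and number each letter: z(1), e(2), x(3). Total: 3 letters.

3


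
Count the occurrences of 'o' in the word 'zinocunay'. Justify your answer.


Letter 'o' in 'zinocunay': found at position(s) 4 = 1 occurrence(s).

1


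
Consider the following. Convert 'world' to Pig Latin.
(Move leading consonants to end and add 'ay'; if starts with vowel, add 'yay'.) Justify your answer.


'world': move consonant cluster 'w' to end and add 'ay': 'orldway'.

orldway


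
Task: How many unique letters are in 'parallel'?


Unique letters in 'parallel': {a, e, l, p, r} = 5 distinct letters.

5


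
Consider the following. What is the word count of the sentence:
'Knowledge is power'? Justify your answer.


Split into words: Knowledge | is | power = 3 words.

3


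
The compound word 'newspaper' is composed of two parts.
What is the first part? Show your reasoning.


Split 'newspaper' into 'news' + 'paper'. The first part is 'news'.

news


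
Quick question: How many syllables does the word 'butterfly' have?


Break 'butterfly' into syllables: but-ter-fly -> but | ter | fly = 3 syllables

3 syllables


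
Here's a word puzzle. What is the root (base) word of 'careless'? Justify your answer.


Remove suffix '-less' from 'careless' to get root 'care'.

care


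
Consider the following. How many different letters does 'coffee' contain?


Unique letters in 'coffee': {c, e, f, o} = 4 distinct letters.

4


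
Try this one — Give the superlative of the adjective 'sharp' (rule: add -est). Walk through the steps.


Apply superlative formation (add -est): 'sharp' -> 'sharpest'.

sharpest


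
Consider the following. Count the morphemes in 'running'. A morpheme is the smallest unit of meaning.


Decomposition: run (root) + -ing (suffix) = 2 morpheme(s)

2 morphemes


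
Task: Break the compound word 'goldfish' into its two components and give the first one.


Split 'goldfish' into 'gold' + 'fish'. The first part is 'gold'.

gold


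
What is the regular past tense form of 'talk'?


Apply rule: Add -ed. 'talk' becomes 'talked'.

talked


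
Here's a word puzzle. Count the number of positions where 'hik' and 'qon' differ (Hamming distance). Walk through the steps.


Alignment:
Position 1: 'h' vs 'q' = DIFFER
Position 2: 'i' vs 'o' = DIFFER
Position 3: 'k' vs 'n' = DIFFER
Total differences: 3

3


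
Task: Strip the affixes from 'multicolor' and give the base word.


Remove prefix 'multi' from 'multicolor' to get root 'color'.

color


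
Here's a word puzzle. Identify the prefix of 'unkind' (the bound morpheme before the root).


The word 'unkind' = 'un' (prefix) + 'kind' (root). The prefix is 'un'.

un


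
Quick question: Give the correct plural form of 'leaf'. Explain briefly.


Apply rule: Change -f to -ves. 'leaf' becomes 'leaves'.

leaves


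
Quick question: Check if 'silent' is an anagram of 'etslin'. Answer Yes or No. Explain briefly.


Sorted letters of 'silent': 'eilnst'
Sorted letters of 'etslin': 'eilnst'
They match.

Yes


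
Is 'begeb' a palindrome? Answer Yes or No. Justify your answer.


Forward: 'begeb'
Reversed: 'begeb'
They are identical.

Yes


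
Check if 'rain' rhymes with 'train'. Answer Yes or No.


Rime (stressed vowel + following sounds) of 'rain': -ain = /eɪn/
Rime of 'train': -ain = /eɪn/
/eɪn/ and /eɪn/ are the same ending sound, so the words rhyme.

Yes


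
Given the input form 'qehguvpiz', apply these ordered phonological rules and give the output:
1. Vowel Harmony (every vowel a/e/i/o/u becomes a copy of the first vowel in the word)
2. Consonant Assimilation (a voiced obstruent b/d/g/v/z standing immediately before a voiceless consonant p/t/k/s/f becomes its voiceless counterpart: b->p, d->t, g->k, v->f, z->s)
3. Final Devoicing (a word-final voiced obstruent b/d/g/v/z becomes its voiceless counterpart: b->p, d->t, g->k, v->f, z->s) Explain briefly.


Starting form: 'qehguvpiz'
Rule 1: Vowel Harmony: all vowels become 'e' (matching first vowel). 'qehguvpiz' -> 'qehgevpez'
Rule 2: Consonant Assimilation: voiced obstruent before voiceless consonant becomes voiceless ('vp' -> 'fp'). 'qehgevpez' -> 'qehgefpez'
Rule 3: Final Devoicing: word-final voiced obstruent 'z' becomes voiceless 's'. 'qehgefpez' -> 'qehgefpes'
Final form: 'qehgefpes'

qehgefpes


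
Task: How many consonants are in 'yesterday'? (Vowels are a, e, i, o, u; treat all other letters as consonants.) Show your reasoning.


Consonants in 'yesterday': y, s, t, r, d, y = 6 consonants.

6


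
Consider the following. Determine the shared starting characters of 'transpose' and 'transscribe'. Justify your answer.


Compare from the start: 5 characters match: 'trans'. Mismatch at position 6: 'p' vs 's'.

trans


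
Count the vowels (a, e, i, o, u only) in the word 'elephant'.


Vowels in 'elephant': e, e, a = 3 vowels.

3


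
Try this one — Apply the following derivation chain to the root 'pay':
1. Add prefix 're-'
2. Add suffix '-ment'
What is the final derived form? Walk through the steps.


Step 1: Add prefix 're-' to 'pay' = 'repay'
Step 2: Add suffix '-ment' to 'repay' = 'repayment'

repayment


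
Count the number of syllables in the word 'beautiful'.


Break 'beautiful' into syllables: beau-ti-ful -> beau | ti | ful = 3 syllables

3 syllables


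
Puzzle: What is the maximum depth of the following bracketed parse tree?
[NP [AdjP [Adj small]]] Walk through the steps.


Count bracket nesting levels:
'[' at pos 0: depth = 1
'[' at pos 4: depth = 2
'[' at pos 10: depth = 3
Maximum depth reached: 3

3


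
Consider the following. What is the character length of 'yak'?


Spell out 'yak' and number each letter: y(1), a(2), k(3). Total: 3 letters.

3


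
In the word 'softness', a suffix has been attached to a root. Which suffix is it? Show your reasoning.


The word 'softness' = 'soft' (root) + '-ness' (suffix). The suffix is '-ness'.

ness


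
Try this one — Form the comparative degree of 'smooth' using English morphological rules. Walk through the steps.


Apply comparative formation (add -er): 'smooth' -> 'smoother'.

smoother


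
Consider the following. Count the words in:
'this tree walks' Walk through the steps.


Split into words: this | tree | walks = 3 words.

3


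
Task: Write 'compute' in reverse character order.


Reverse 'compute' character by character: 'etupmoc'.

etupmoc


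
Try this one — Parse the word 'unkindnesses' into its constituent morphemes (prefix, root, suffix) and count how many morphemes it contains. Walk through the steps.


Step 1: Identify prefix: 'un' (meaning: not/reverse)
Step 2: Identify root: 'kind'
Step 3: Identify suffix(es): 'ness, es'
Decomposition: un- (prefix: not/reverse) + kind (root) + -ness (suffix: state of) + -es (plural)
Total morphemes: 4

4 morphemes (un- (prefix: not/reverse) + kind (root) + -ness (suffix: state of) + -es (plural))


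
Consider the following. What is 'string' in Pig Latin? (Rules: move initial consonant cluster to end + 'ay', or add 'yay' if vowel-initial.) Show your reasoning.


'string': move consonant cluster 'str' to end and add 'ay': 'ingstray'.

ingstray


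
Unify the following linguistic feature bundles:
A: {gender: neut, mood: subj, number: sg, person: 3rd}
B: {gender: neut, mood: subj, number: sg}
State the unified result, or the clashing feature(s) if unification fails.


Compare features:
gender: A=neut vs B=neut -> unified: neut
mood: A=subj vs B=subj -> unified: subj
number: A=sg vs B=sg -> unified: sg
person: A=3rd vs B=_ -> unified: 3rd
No clashes found.

Unified: {gender: neut, mood: subj, number: sg, person: 3rd}


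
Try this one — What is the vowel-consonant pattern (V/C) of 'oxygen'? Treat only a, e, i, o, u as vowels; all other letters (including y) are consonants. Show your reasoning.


Letter mapping: o = V, x = C, y = C, g = C, e = V, n = C.

VCCCVC


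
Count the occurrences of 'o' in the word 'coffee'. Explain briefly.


Letter 'o' in 'coffee': found at position(s) 2 = 1 occurrence(s).

1


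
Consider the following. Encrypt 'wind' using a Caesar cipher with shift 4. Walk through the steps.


Shift each letter by 4: w -> a, i -> m, n -> r, d -> h. Result: 'amrh'.

amrh


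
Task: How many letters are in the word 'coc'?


Spell out 'coc' and number each letter: c(1), o(2), c(3). Total: 3 letters.

3


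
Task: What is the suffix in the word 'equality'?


The word 'equality' = 'equal' (root) + '-ity' (suffix). The suffix is '-ity'.

ity


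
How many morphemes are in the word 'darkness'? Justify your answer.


Decomposition: dark (root) + -ness (suffix) = 2 morpheme(s)

2 morphemes


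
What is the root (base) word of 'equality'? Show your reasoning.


Remove suffix '-ity' from 'equality' to get root 'equal'.

equal


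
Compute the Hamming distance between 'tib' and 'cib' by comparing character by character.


Alignment:
Position 1: 't' vs 'c' = DIFFER
Position 2: 'i' vs 'i' = match
Position 3: 'b' vs 'b' = match
Total differences: 1

1


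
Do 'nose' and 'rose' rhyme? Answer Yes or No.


Rime (stressed vowel + following sounds) of 'nose': -ose = /oʊz/
Rime of 'rose': -ose = /oʊz/
/oʊz/ and /oʊz/ are the same ending sound, so the words rhyme.

Yes


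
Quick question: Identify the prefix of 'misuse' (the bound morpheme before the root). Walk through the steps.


The word 'misuse' = 'mis' (prefix) + 'use' (root). The prefix is 'mis'.

mis


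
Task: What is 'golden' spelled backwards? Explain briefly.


Reverse 'golden' character by character: 'nedlog'.

nedlog


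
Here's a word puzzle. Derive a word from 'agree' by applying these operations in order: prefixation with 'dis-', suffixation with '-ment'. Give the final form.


Step 1: Add prefix 'dis-' to 'agree' = 'disagree'
Step 2: Add suffix '-ment' to 'disagree' = 'disagreement'

disagreement


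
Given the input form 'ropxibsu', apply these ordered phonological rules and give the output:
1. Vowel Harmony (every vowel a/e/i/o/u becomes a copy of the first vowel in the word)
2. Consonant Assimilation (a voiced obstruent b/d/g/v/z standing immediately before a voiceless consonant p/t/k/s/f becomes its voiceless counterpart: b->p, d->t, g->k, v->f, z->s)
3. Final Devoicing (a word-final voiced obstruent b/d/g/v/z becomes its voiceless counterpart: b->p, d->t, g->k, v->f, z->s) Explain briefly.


Starting form: 'ropxibsu'
Rule 1: Vowel Harmony: all vowels become 'o' (matching first vowel). 'ropxibsu' -> 'ropxobso'
Rule 2: Consonant Assimilation: voiced obstruent before voiceless consonant becomes voiceless ('bs' -> 'ps'). 'ropxobso' -> 'ropxopso'
Rule 3: Final Devoicing: the word ends in the vowel 'o', not a consonant. No change.
Final form: 'ropxopso'

ropxopso


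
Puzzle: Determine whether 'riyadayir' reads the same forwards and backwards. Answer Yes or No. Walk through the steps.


Forward: 'riyadayir'
Reversed: 'riyadayir'
They are identical.

Yes


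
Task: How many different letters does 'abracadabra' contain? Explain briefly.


Unique letters in 'abracadabra': {a, b, c, d, r} = 5 distinct letters.

5


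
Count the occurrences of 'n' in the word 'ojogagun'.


Letter 'n' in 'ojogagun': found at position(s) 8 = 1 occurrence(s).

1


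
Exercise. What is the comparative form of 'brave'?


Apply comparative formation (ends in e: add -r): 'brave' -> 'braver'.

braver


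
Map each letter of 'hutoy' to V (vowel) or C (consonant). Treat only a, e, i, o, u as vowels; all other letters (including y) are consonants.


Letter mapping: h = C, u = V, t = C, o = V, y = C.

CVCVC
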